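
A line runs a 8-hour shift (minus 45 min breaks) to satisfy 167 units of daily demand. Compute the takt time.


Available = 8×60 - 45 = 435 min
Takt time = 435 / 167
= 2.60 min/unit


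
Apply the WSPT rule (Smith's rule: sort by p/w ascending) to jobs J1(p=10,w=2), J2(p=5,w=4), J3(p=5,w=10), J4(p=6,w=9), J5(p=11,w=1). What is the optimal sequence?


WSPT (Smith's rule): sort by p/w ascending
  J3: p/w = 5/10 = 0.500
  J4: p/w = 6/9 = 0.667
  J2: p/w = 5/4 = 1.250
  J1: p/w = 10/2 = 5.000
  J5: p/w = 11/1 = 11.000
Order: J3 → J4 → J2 → J1 → J5


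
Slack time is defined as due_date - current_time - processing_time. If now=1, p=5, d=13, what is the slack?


Slack = due - current_time - processing
= 13 - 1 - 5
= 7


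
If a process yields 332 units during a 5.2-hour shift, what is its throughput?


Throughput = units / time
= 332 / 5.2
= 63.8 units/hour


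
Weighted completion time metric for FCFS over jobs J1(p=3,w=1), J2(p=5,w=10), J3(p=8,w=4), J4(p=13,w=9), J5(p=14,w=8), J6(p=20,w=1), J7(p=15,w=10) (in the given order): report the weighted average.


Completion times:
  J1: C=3, w×C=1×3=3
  J2: C=8, w×C=10×8=80
  J3: C=16, w×C=4×16=64
  J4: C=29, w×C=9×29=261
  J5: C=43, w×C=8×43=344
  J6: C=63, w×C=1×63=63
  J7: C=78, w×C=10×78=780
Sum w×C = 1595
Sum w = 43
Weighted avg = 1595/43
= 37.09


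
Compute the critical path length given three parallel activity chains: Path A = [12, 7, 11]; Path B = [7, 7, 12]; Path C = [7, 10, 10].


Path A: 12 + 7 + 11 = 30
Path B: 7 + 7 + 12 = 26
Path C: 7 + 10 + 10 = 27
Critical path = longest = max(30, 26, 27)
= 30 (Path A)


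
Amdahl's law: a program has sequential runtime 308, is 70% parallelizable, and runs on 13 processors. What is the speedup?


Amdahl's law: T_p = T × ((1-p) + p/N)
= 308 × ((1-0.7) + 0.7/13)
= 308 × (0.30 + 0.0538)
= 308 × 0.3538
= 108.98
Speedup = 308/108.98
= 2.83×


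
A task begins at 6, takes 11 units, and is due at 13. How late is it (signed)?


Completion = 6 + 11 = 17
Lateness = C - d = 17 - 13
= 4


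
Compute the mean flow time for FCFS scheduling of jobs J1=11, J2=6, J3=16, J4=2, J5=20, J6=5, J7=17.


Completion times:
  J1: completes at 11
  J2: completes at 17
  J3: completes at 33
  J4: completes at 35
  J5: completes at 55
  J6: completes at 60
  J7: completes at 77
Sum = 288
Average = 288/7
= 41.14


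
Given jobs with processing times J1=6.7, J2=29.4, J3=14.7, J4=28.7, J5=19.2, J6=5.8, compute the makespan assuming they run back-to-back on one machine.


Sequential makespan: sum all processing times
= 6.7 + 29.4 + 14.7 + 28.7 + 19.2 + 5.8
= 104.5 time units


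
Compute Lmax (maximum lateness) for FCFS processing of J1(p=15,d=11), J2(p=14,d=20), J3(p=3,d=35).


Lateness per job (L = C - d):
  J1: C=15, d=11, L=4
  J2: C=29, d=20, L=9
  J3: C=32, d=35, L=-3
Lmax = max(4, 9, -3)
= 9


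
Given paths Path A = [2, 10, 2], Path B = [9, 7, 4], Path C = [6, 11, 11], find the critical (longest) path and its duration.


Path A: 2 + 10 + 2 = 14
Path B: 9 + 7 + 4 = 20
Path C: 6 + 11 + 11 = 28
Critical path = longest = max(14, 20, 28)
= 28 (Path C)


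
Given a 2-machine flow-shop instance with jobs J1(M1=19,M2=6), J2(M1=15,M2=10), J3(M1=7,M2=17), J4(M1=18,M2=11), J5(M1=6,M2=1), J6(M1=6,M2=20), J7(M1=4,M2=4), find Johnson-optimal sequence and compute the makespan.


Johnson's rule:
Group 1 (M1≤M2, sort by M1): ['J7', 'J6', 'J3']
Group 2 (M1>M2, sort desc M2): ['J4', 'J2', 'J1', 'J5']
Sequence: J7 → J6 → J3 → J4 → J2 → J1 → J5
Makespan calculation:
  J7: M1 done=4, M2 done=8
  J6: M1 done=10, M2 done=30
  J3: M1 done=17, M2 done=47
  J4: M1 done=35, M2 done=58
  J2: M1 done=50, M2 done=68
  J1: M1 done=69, M2 done=75
  J5: M1 done=75, M2 done=76
= Sequence: J7 → J6 → J3 → J4 → J2 → J1 → J5, Makespan: 76


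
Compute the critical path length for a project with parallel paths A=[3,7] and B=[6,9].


Path A: 3 + 7 = 10
Path B: 6 + 9 = 15
Critical path = longest = max(10, 15)
= 15 (Path B)


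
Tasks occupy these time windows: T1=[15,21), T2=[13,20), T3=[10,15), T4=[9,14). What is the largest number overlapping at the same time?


Check each time point for overlaps:
  t=13: 3 tasks active (T2, T3, T4)
Max concurrent = 3


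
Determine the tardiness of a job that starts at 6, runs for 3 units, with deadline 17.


Completion = start + processing = 6 + 3 = 9
Tardiness = max(0, C - d) = max(0, 9 - 17)
= max(0, -8)
= 0


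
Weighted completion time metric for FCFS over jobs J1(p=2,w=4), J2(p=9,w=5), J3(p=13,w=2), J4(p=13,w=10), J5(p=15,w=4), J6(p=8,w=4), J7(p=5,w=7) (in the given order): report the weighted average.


Completion times:
  J1: C=2, w×C=4×2=8
  J2: C=11, w×C=5×11=55
  J3: C=24, w×C=2×24=48
  J4: C=37, w×C=10×37=370
  J5: C=52, w×C=4×52=208
  J6: C=60, w×C=4×60=240
  J7: C=65, w×C=7×65=455
Sum w×C = 1384
Sum w = 36
Weighted avg = 1384/36
= 38.44


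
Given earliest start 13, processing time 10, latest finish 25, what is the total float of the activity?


EF = ES + duration = 13 + 10 = 23
LS = LF - duration = 25 - 10 = 15
Total Float = LF - EF = 25 - 23
(or LS - ES = 15 - 13)
= 2


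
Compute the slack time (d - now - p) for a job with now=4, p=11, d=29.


Slack = due - current_time - processing
= 29 - 4 - 11
= 14


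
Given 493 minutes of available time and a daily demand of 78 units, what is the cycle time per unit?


Cycle time = available time / demand
= 493 / 78
= 6.32 min/unit


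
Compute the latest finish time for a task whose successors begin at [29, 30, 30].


LF = min of all successor start times
Successors start at: [29, 30, 30]
LF = min(29, 30, 30)
= 29


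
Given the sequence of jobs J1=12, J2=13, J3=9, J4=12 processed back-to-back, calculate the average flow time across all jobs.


Completion times:
  J1: completes at 12
  J2: completes at 25
  J3: completes at 34
  J4: completes at 46
Sum = 117
Average = 117/4
= 29.25


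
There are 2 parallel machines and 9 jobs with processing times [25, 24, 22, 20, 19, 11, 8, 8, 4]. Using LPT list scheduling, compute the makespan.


Jobs (LPT sorted): [25, 24, 22, 20, 19, 11, 8, 8, 4]
Machines: 2
  J=25 → Machine 1 (load: 0+25=25)
  J=24 → Machine 2 (load: 0+24=24)
  J=22 → Machine 2 (load: 24+22=46)
  J=20 → Machine 1 (load: 25+20=45)
  J=19 → Machine 1 (load: 45+19=64)
  J=11 → Machine 2 (load: 46+11=57)
  J=8 → Machine 2 (load: 57+8=65)
  J=8 → Machine 1 (load: 64+8=72)
  J=4 → Machine 2 (load: 65+4=69)
Machine loads: [72, 69]
Makespan = max = 72 time units


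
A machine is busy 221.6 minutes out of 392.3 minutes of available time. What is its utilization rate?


Utilization = busy / total × 100
= 221.6 / 392.3 × 100
= 56.5%


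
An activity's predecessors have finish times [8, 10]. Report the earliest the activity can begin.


ES = max of all predecessor completion times
Predecessors: [8, 10]
ES = max(8, 10)
= 10


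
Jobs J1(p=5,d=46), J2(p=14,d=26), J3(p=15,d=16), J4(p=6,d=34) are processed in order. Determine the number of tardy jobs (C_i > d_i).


Completion vs due date:
  J1: C=5, d=46 → on time
  J2: C=19, d=26 → on time
  J3: C=34, d=16 → TARDY
  J4: C=40, d=34 → TARDY
Tardy jobs: J3, J4
Count = 2


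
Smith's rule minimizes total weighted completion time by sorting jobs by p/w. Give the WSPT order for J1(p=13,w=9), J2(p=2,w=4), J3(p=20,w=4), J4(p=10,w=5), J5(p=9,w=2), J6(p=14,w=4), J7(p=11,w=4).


WSPT (Smith's rule): sort by p/w ascending
  J2: p/w = 2/4 = 0.500
  J1: p/w = 13/9 = 1.444
  J4: p/w = 10/5 = 2.000
  J7: p/w = 11/4 = 2.750
  J6: p/w = 14/4 = 3.500
  J5: p/w = 9/2 = 4.500
  J3: p/w = 20/4 = 5.000
Order: J2 → J1 → J4 → J7 → J6 → J5 → J3


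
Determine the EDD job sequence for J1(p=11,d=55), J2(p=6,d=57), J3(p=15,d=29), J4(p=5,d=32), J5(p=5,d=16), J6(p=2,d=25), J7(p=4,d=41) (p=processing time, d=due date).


EDD: sort by earliest due date
  J5: d=16, p=5
  J6: d=25, p=2
  J3: d=29, p=15
  J4: d=32, p=5
  J7: d=41, p=4
  J1: d=55, p=11
  J2: d=57, p=6
Order: J5 → J6 → J3 → J4 → J7 → J1 → J2


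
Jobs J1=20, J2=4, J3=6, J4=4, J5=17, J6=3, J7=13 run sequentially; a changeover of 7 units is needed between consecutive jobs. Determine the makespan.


Makespan = Σ processing + (n-1) × setup
= (20 + 4 + 6 + 4 + 17 + 3 + 13) + (7-1)×7
= 67 + 42
= 109 time units


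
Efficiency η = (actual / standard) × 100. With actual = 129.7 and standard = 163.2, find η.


Efficiency = (actual / standard) × 100
= (129.7 / 163.2) × 100
= 79.5%


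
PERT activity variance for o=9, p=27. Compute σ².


σ² = ((p - o) / 6)² = (p - o)² / 36
= (27 - 9)² / 36
= 18² / 36
= 324 / 36
= 9.0000


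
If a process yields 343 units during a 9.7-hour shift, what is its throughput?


Throughput = units / time
= 343 / 9.7
= 35.4 units/hour


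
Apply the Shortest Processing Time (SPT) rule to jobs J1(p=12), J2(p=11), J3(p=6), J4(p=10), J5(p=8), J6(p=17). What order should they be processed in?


SPT: sort by shortest processing time
  J3: p=6
  J5: p=8
  J4: p=10
  J2: p=11
  J1: p=12
  J6: p=17
Order: J3 → J5 → J4 → J2 → J1 → J6


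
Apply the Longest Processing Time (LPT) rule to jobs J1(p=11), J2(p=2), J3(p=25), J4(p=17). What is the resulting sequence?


LPT: sort by longest processing time first
  J3: p=25
  J4: p=17
  J1: p=11
  J2: p=2
Order: J3 → J4 → J1 → J2


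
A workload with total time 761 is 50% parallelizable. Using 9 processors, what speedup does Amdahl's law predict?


Amdahl's law: T_p = T × ((1-p) + p/N)
= 761 × ((1-0.5) + 0.5/9)
= 761 × (0.50 + 0.0556)
= 761 × 0.5556
= 422.78
Speedup = 761/422.78
= 1.80×


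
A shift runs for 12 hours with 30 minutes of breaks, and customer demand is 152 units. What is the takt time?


Available = 12×60 - 30 = 690 min
Takt time = 690 / 152
= 4.54 min/unit


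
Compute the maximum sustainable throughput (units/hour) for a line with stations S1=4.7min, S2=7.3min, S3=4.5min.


Bottleneck = longest station time
Station times: [4.7, 7.3, 4.5]
Max = 7.3 min
Rate = 60 / 7.3
= 8.22 units/hour (bottleneck: 7.3min)


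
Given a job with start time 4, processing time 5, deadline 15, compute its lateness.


Completion = 4 + 5 = 9
Lateness = C - d = 9 - 15
= -6


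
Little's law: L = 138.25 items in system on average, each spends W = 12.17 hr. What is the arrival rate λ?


Little's law: L = λW → λ = L / W
= 138.25 / 12.17
= 11.36 per hour


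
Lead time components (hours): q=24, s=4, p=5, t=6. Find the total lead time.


Lead time = queue + setup + processing + transit
= 24 + 4 + 5 + 6
= 39 hours


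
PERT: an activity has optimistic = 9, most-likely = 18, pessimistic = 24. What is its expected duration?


te = (o + 4m + p) / 6
= (9 + 4×18 + 24) / 6
= (9 + 72 + 24) / 6
= 105 / 6
= 17.50


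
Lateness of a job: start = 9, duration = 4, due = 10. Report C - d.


Completion = 9 + 4 = 13
Lateness = C - d = 13 - 10
= 3


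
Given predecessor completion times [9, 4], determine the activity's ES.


ES = max of all predecessor completion times
Predecessors: [9, 4]
ES = max(9, 4)
= 9


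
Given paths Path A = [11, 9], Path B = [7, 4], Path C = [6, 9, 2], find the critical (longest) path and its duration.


Path A: 11 + 9 = 20
Path B: 7 + 4 = 11
Path C: 6 + 9 + 2 = 17
Critical path = longest = max(20, 11, 17)
= 20 (Path A)


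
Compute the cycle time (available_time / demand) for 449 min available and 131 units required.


Cycle time = available time / demand
= 449 / 131
= 3.43 min/unit


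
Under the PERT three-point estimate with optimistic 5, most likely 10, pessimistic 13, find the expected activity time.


te = (o + 4m + p) / 6
= (5 + 4×10 + 13) / 6
= (5 + 40 + 13) / 6
= 58 / 6
= 9.67


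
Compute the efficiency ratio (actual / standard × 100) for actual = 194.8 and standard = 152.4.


Efficiency = (actual / standard) × 100
= (194.8 / 152.4) × 100
= 127.8%


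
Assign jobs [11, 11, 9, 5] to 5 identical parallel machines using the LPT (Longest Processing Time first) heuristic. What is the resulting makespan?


Jobs (LPT sorted): [11, 11, 9, 5]
Machines: 5
  J=11 → Machine 1 (load: 0+11=11)
  J=11 → Machine 2 (load: 0+11=11)
  J=9 → Machine 3 (load: 0+9=9)
  J=5 → Machine 4 (load: 0+5=5)
Machine loads: [11, 11, 9, 5, 0]
Makespan = max = 11 time units


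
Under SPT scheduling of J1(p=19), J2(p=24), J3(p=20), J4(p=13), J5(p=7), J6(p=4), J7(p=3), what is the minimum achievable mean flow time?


SPT order: J7 → J6 → J5 → J4 → J1 → J3 → J2
Completion times:
  J7: C=3
  J6: C=7
  J5: C=14
  J4: C=27
  J1: C=46
  J3: C=66
  J2: C=90
Sum = 253, n = 7
Mean flow = 253/7
= 36.14


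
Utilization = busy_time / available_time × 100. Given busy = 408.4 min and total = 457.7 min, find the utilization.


Utilization = busy / total × 100
= 408.4 / 457.7 × 100
= 89.2%


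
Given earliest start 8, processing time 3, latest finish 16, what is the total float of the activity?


EF = ES + duration = 8 + 3 = 11
LS = LF - duration = 16 - 3 = 13
Total Float = LF - EF = 16 - 11
(or LS - ES = 13 - 8)
= 5


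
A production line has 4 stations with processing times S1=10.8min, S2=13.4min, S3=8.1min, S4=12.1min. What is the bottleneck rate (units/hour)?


Bottleneck = longest station time
Station times: [10.8, 13.4, 8.1, 12.1]
Max = 13.4 min
Rate = 60 / 13.4
= 4.48 units/hour (bottleneck: 13.4min)


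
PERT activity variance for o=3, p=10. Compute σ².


σ² = ((p - o) / 6)² = (p - o)² / 36
= (10 - 3)² / 36
= 7² / 36
= 49 / 36
= 1.3611


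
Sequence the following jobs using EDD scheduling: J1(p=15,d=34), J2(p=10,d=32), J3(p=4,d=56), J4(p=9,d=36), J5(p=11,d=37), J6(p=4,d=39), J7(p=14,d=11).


EDD: sort by earliest due date
  J7: d=11, p=14
  J2: d=32, p=10
  J1: d=34, p=15
  J4: d=36, p=9
  J5: d=37, p=11
  J6: d=39, p=4
  J3: d=56, p=4
Order: J7 → J2 → J1 → J4 → J5 → J6 → J3


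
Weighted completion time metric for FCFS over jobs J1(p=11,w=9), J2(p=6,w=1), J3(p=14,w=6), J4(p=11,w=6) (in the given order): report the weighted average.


Completion times:
  J1: C=11, w×C=9×11=99
  J2: C=17, w×C=1×17=17
  J3: C=31, w×C=6×31=186
  J4: C=42, w×C=6×42=252
Sum w×C = 554
Sum w = 22
Weighted avg = 554/22
= 25.18


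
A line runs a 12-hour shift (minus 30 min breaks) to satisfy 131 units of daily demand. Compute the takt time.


Available = 12×60 - 30 = 690 min
Takt time = 690 / 131
= 5.27 min/unit


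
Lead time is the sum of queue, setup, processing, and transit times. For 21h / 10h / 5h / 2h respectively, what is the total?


Lead time = queue + setup + processing + transit
= 21 + 10 + 5 + 2
= 38 hours


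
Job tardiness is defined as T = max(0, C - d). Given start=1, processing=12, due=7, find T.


Completion = start + processing = 1 + 12 = 13
Tardiness = max(0, C - d) = max(0, 13 - 7)
= max(0, 6)
= 6


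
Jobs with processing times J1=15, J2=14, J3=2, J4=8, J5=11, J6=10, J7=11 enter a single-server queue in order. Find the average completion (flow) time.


Completion times:
  J1: completes at 15
  J2: completes at 29
  J3: completes at 31
  J4: completes at 39
  J5: completes at 50
  J6: completes at 60
  J7: completes at 71
Sum = 295
Average = 295/7
= 42.14


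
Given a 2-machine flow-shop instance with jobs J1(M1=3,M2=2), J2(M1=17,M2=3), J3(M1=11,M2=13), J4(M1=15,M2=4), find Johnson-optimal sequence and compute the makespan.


Johnson's rule:
Group 1 (M1≤M2, sort by M1): ['J3']
Group 2 (M1>M2, sort desc M2): ['J4', 'J2', 'J1']
Sequence: J3 → J4 → J2 → J1
Makespan calculation:
  J3: M1 done=11, M2 done=24
  J4: M1 done=26, M2 done=30
  J2: M1 done=43, M2 done=46
  J1: M1 done=46, M2 done=48
= Sequence: J3 → J4 → J2 → J1, Makespan: 48


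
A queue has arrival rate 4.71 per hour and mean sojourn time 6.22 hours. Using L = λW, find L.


Little's law: L = λ × W
= 4.71 × 6.22
= 29.30


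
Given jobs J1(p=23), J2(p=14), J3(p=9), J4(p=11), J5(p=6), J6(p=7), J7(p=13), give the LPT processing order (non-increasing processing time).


LPT: sort by longest processing time first
  J1: p=23
  J2: p=14
  J7: p=13
  J4: p=11
  J3: p=9
  J6: p=7
  J5: p=6
Order: J1 → J2 → J7 → J4 → J3 → J6 → J5


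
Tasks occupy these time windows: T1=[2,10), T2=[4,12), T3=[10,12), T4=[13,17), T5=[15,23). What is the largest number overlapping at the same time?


Check each time point for overlaps:
  t=4: 2 tasks active (T1, T2)
Max concurrent = 2


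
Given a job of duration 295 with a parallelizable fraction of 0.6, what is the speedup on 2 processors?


Amdahl's law: T_p = T × ((1-p) + p/N)
= 295 × ((1-0.6) + 0.6/2)
= 295 × (0.40 + 0.3000)
= 295 × 0.7000
= 206.50
Speedup = 295/206.50
= 1.43×


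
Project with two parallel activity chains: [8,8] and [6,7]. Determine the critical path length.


Path A: 8 + 8 = 16
Path B: 6 + 7 = 13
Critical path = longest = max(16, 13)
= 16 (Path A)


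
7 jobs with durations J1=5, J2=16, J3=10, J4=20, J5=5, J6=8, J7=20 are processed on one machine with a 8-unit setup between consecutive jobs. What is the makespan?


Makespan = Σ processing + (n-1) × setup
= (5 + 16 + 10 + 20 + 5 + 8 + 20) + (7-1)×8
= 84 + 48
= 132 time units


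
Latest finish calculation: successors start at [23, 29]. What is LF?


LF = min of all successor start times
Successors start at: [23, 29]
LF = min(23, 29)
= 23


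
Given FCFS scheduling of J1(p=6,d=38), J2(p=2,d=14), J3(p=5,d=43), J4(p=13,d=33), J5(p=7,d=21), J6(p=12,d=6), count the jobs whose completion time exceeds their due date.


Completion vs due date:
  J1: C=6, d=38 → on time
  J2: C=8, d=14 → on time
  J3: C=13, d=43 → on time
  J4: C=26, d=33 → on time
  J5: C=33, d=21 → TARDY
  J6: C=45, d=6 → TARDY
Tardy jobs: J5, J6
Count = 2


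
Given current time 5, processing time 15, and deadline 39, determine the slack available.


Slack = due - current_time - processing
= 39 - 5 - 15
= 19


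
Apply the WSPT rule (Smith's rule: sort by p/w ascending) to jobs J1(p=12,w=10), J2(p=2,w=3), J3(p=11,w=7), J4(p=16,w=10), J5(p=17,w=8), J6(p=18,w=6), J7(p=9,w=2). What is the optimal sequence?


WSPT (Smith's rule): sort by p/w ascending
  J2: p/w = 2/3 = 0.667
  J1: p/w = 12/10 = 1.200
  J3: p/w = 11/7 = 1.571
  J4: p/w = 16/10 = 1.600
  J5: p/w = 17/8 = 2.125
  J6: p/w = 18/6 = 3.000
  J7: p/w = 9/2 = 4.500
Order: J2 → J1 → J3 → J4 → J5 → J6 → J7


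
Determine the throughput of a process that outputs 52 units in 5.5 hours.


Throughput = units / time
= 52 / 5.5
= 9.5 units/hour


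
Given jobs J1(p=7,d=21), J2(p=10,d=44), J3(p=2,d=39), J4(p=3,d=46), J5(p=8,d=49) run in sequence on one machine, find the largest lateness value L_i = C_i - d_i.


Lateness per job (L = C - d):
  J1: C=7, d=21, L=-14
  J2: C=17, d=44, L=-27
  J3: C=19, d=39, L=-20
  J4: C=22, d=46, L=-24
  J5: C=30, d=49, L=-19
Lmax = max(-14, -27, -20, -24, -19)
= -14


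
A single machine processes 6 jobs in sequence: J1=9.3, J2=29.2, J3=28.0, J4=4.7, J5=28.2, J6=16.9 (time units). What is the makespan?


Sequential makespan: sum all processing times
= 9.3 + 29.2 + 28.0 + 4.7 + 28.2 + 16.9
= 116.3 time units


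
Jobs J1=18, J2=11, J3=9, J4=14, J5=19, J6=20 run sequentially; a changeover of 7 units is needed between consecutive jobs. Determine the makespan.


Makespan = Σ processing + (n-1) × setup
= (18 + 11 + 9 + 14 + 19 + 20) + (6-1)×7
= 91 + 35
= 126 time units


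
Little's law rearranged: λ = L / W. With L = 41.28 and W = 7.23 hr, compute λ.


Little's law: L = λW → λ = L / W
= 41.28 / 7.23
= 5.71 per hour


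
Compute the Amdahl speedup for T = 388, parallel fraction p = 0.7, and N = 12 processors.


Amdahl's law: T_p = T × ((1-p) + p/N)
= 388 × ((1-0.7) + 0.7/12)
= 388 × (0.30 + 0.0583)
= 388 × 0.3583
= 139.03
Speedup = 388/139.03
= 2.79×


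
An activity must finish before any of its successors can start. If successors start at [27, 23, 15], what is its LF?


LF = min of all successor start times
Successors start at: [27, 23, 15]
LF = min(27, 23, 15)
= 15


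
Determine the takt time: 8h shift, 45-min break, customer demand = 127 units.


Available = 8×60 - 45 = 435 min
Takt time = 435 / 127
= 3.43 min/unit


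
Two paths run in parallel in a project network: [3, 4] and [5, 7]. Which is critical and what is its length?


Path A: 3 + 4 = 7
Path B: 5 + 7 = 12
Critical path = longest = max(7, 12)
= 12 (Path B)


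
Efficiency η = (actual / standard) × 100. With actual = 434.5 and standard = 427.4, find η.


Efficiency = (actual / standard) × 100
= (434.5 / 427.4) × 100
= 101.7%


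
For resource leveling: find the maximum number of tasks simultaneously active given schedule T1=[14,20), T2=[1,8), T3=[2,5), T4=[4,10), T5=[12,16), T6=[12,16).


Check each time point for overlaps:
  t=4: 3 tasks active (T2, T3, T4)
Max concurrent = 3


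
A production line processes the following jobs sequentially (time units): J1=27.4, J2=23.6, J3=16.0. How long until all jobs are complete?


Sequential makespan: sum all processing times
= 27.4 + 23.6 + 16.0
= 67.0 time units


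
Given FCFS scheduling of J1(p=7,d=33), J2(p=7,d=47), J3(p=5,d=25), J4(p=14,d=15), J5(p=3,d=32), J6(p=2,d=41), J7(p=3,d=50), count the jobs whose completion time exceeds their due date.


Completion vs due date:
  J1: C=7, d=33 → on time
  J2: C=14, d=47 → on time
  J3: C=19, d=25 → on time
  J4: C=33, d=15 → TARDY
  J5: C=36, d=32 → TARDY
  J6: C=38, d=41 → on time
  J7: C=41, d=50 → on time
Tardy jobs: J4, J5
Count = 2


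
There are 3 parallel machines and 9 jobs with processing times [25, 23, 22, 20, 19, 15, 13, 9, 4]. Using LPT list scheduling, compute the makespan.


Jobs (LPT sorted): [25, 23, 22, 20, 19, 15, 13, 9, 4]
Machines: 3
  J=25 → Machine 1 (load: 0+25=25)
  J=23 → Machine 2 (load: 0+23=23)
  J=22 → Machine 3 (load: 0+22=22)
  J=20 → Machine 3 (load: 22+20=42)
  J=19 → Machine 2 (load: 23+19=42)
  J=15 → Machine 1 (load: 25+15=40)
  J=13 → Machine 1 (load: 40+13=53)
  J=9 → Machine 2 (load: 42+9=51)
  J=4 → Machine 3 (load: 42+4=46)
Machine loads: [53, 51, 46]
Makespan = max = 53 time units


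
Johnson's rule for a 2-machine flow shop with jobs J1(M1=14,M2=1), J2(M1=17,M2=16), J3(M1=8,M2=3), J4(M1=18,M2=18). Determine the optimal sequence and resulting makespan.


Johnson's rule:
Group 1 (M1≤M2, sort by M1): ['J4']
Group 2 (M1>M2, sort desc M2): ['J2', 'J3', 'J1']
Sequence: J4 → J2 → J3 → J1
Makespan calculation:
  J4: M1 done=18, M2 done=36
  J2: M1 done=35, M2 done=52
  J3: M1 done=43, M2 done=55
  J1: M1 done=57, M2 done=58
= Sequence: J4 → J2 → J3 → J1, Makespan: 58


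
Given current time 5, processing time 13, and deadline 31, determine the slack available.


Slack = due - current_time - processing
= 31 - 5 - 13
= 13


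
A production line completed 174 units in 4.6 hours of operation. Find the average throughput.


Throughput = units / time
= 174 / 4.6
= 37.8 units/hour


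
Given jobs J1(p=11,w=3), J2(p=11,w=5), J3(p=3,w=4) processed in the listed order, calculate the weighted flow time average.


Completion times:
  J1: C=11, w×C=3×11=33
  J2: C=22, w×C=5×22=110
  J3: C=25, w×C=4×25=100
Sum w×C = 243
Sum w = 12
Weighted avg = 243/12
= 20.25


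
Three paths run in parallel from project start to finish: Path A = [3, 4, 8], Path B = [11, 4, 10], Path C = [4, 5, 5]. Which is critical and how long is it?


Path A: 3 + 4 + 8 = 15
Path B: 11 + 4 + 10 = 25
Path C: 4 + 5 + 5 = 14
Critical path = longest = max(15, 25, 14)
= 25 (Path B)


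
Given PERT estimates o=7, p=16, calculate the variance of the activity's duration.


σ² = ((p - o) / 6)² = (p - o)² / 36
= (16 - 7)² / 36
= 9² / 36
= 81 / 36
= 2.2500


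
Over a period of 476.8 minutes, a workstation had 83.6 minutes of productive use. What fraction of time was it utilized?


Utilization = busy / total × 100
= 83.6 / 476.8 × 100
= 17.5%


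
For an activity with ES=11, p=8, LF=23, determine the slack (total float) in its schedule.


EF = ES + duration = 11 + 8 = 19
LS = LF - duration = 23 - 8 = 15
Total Float = LF - EF = 23 - 19
(or LS - ES = 15 - 11)
= 4


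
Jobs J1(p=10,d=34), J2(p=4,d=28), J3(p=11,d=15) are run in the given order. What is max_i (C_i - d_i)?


Lateness per job (L = C - d):
  J1: C=10, d=34, L=-24
  J2: C=14, d=28, L=-14
  J3: C=25, d=15, L=10
Lmax = max(-24, -14, 10)
= 10


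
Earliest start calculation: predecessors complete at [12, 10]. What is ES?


ES = max of all predecessor completion times
Predecessors: [12, 10]
ES = max(12, 10)
= 12


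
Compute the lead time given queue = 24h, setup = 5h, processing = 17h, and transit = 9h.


Lead time = queue + setup + processing + transit
= 24 + 5 + 17 + 9
= 55 hours


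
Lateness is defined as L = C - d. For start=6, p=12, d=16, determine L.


Completion = 6 + 12 = 18
Lateness = C - d = 18 - 16
= 2


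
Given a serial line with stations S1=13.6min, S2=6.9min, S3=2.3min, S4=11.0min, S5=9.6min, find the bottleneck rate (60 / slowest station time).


Bottleneck = longest station time
Station times: [13.6, 6.9, 2.3, 11.0, 9.6]
Max = 13.6 min
Rate = 60 / 13.6
= 4.41 units/hour (bottleneck: 13.6min)


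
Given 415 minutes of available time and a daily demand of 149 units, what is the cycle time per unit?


Cycle time = available time / demand
= 415 / 149
= 2.79 min/unit


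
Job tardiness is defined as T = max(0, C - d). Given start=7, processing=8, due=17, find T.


Completion = start + processing = 7 + 8 = 15
Tardiness = max(0, C - d) = max(0, 15 - 17)
= max(0, -2)
= 0


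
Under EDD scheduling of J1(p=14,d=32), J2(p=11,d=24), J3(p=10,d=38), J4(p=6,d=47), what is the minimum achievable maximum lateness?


EDD order: J2 → J1 → J3 → J4
Completion and lateness:
  J2: C=11, d=24, L=11-24=-13
  J1: C=25, d=32, L=25-32=-7
  J3: C=35, d=38, L=35-38=-3
  J4: C=41, d=47, L=41-47=-6
Lmax = max(-13, -7, -3, -6)
= -3


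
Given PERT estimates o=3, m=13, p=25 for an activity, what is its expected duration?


te = (o + 4m + p) / 6
= (3 + 4×13 + 25) / 6
= (3 + 52 + 25) / 6
= 80 / 6
= 13.33


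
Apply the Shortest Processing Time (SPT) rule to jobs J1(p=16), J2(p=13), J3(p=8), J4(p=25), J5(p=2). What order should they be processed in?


SPT: sort by shortest processing time
  J5: p=2
  J3: p=8
  J2: p=13
  J1: p=16
  J4: p=25
Order: J5 → J3 → J2 → J1 → J4


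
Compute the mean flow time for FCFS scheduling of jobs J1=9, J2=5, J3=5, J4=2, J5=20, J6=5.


Completion times:
  J1: completes at 9
  J2: completes at 14
  J3: completes at 19
  J4: completes at 21
  J5: completes at 41
  J6: completes at 46
Sum = 150
Average = 150/6
= 25.00


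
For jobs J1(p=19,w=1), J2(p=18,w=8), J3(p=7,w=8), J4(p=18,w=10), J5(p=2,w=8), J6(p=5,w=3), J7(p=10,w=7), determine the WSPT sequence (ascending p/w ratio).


WSPT (Smith's rule): sort by p/w ascending
  J5: p/w = 2/8 = 0.250
  J3: p/w = 7/8 = 0.875
  J7: p/w = 10/7 = 1.429
  J6: p/w = 5/3 = 1.667
  J4: p/w = 18/10 = 1.800
  J2: p/w = 18/8 = 2.250
  J1: p/w = 19/1 = 19.000
Order: J5 → J3 → J7 → J6 → J4 → J2 → J1


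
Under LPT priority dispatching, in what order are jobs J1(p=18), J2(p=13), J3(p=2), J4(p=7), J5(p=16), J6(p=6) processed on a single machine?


LPT: sort by longest processing time first
  J1: p=18
  J5: p=16
  J2: p=13
  J4: p=7
  J6: p=6
  J3: p=2
Order: J1 → J5 → J2 → J4 → J6 → J3


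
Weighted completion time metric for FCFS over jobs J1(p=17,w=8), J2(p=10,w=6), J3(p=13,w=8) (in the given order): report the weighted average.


Completion times:
  J1: C=17, w×C=8×17=136
  J2: C=27, w×C=6×27=162
  J3: C=40, w×C=8×40=320
Sum w×C = 618
Sum w = 22
Weighted avg = 618/22
= 28.09


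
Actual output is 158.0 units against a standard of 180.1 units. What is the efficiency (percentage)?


Efficiency = (actual / standard) × 100
= (158.0 / 180.1) × 100
= 87.7%


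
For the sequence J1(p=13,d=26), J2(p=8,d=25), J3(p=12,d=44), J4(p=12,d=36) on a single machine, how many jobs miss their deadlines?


Completion vs due date:
  J1: C=13, d=26 → on time
  J2: C=21, d=25 → on time
  J3: C=33, d=44 → on time
  J4: C=45, d=36 → TARDY
Tardy jobs: J4
Count = 1


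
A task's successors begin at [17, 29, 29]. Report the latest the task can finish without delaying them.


LF = min of all successor start times
Successors start at: [17, 29, 29]
LF = min(17, 29, 29)
= 17


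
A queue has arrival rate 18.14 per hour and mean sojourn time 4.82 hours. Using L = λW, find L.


Little's law: L = λ × W
= 18.14 × 4.82
= 87.43


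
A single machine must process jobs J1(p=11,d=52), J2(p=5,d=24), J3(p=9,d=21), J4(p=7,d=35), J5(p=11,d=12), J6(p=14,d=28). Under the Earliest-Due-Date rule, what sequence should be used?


EDD: sort by earliest due date
  J5: d=12, p=11
  J3: d=21, p=9
  J2: d=24, p=5
  J6: d=28, p=14
  J4: d=35, p=7
  J1: d=52, p=11
Order: J5 → J3 → J2 → J6 → J4 → J1


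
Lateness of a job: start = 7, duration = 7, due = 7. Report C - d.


Completion = 7 + 7 = 14
Lateness = C - d = 14 - 7
= 7


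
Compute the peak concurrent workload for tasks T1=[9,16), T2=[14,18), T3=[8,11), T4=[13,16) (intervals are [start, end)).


Check each time point for overlaps:
  t=14: 3 tasks active (T1, T2, T4)
Max concurrent = 3


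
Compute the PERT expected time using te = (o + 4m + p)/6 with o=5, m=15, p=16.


te = (o + 4m + p) / 6
= (5 + 4×15 + 16) / 6
= (5 + 60 + 16) / 6
= 81 / 6
= 13.50


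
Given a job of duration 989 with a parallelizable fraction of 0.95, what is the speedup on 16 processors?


Amdahl's law: T_p = T × ((1-p) + p/N)
= 989 × ((1-0.95) + 0.95/16)
= 989 × (0.05 + 0.0594)
= 989 × 0.1094
= 108.17
Speedup = 989/108.17
= 9.14×


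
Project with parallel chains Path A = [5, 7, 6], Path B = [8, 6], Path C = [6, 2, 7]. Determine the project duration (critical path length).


Path A: 5 + 7 + 6 = 18
Path B: 8 + 6 = 14
Path C: 6 + 2 + 7 = 15
Critical path = longest = max(18, 14, 15)
= 18 (Path A)


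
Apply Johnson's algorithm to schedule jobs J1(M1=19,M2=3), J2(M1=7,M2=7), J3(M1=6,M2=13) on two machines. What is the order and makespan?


Johnson's rule:
Group 1 (M1≤M2, sort by M1): ['J3', 'J2']
Group 2 (M1>M2, sort desc M2): ['J1']
Sequence: J3 → J2 → J1
Makespan calculation:
  J3: M1 done=6, M2 done=19
  J2: M1 done=13, M2 done=26
  J1: M1 done=32, M2 done=35
= Sequence: J3 → J2 → J1, Makespan: 35


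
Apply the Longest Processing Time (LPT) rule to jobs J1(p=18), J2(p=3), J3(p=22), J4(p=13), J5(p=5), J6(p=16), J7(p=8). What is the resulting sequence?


LPT: sort by longest processing time first
  J3: p=22
  J1: p=18
  J6: p=16
  J4: p=13
  J7: p=8
  J5: p=5
  J2: p=3
Order: J3 → J1 → J6 → J4 → J7 → J5 → J2


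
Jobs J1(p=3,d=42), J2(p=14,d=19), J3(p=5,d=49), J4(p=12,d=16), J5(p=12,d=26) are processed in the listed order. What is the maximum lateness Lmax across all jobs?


Lateness per job (L = C - d):
  J1: C=3, d=42, L=-39
  J2: C=17, d=19, L=-2
  J3: C=22, d=49, L=-27
  J4: C=34, d=16, L=18
  J5: C=46, d=26, L=20
Lmax = max(-39, -2, -27, 18, 20)
= 20


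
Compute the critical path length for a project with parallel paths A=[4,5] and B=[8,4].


Path A: 4 + 5 = 9
Path B: 8 + 4 = 12
Critical path = longest = max(9, 12)
= 12 (Path B)


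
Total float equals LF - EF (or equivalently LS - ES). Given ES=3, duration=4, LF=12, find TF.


EF = ES + duration = 3 + 4 = 7
LS = LF - duration = 12 - 4 = 8
Total Float = LF - EF = 12 - 7
(or LS - ES = 8 - 3)
= 5


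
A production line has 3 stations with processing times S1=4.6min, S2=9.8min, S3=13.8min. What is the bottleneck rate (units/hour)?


Bottleneck = longest station time
Station times: [4.6, 9.8, 13.8]
Max = 13.8 min
Rate = 60 / 13.8
= 4.35 units/hour (bottleneck: 13.8min)


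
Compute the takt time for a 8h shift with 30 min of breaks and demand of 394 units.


Available = 8×60 - 30 = 450 min
Takt time = 450 / 394
= 1.14 min/unit


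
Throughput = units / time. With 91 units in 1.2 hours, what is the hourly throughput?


Throughput = units / time
= 91 / 1.2
= 75.8 units/hour


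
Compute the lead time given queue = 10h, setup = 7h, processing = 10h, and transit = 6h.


Lead time = queue + setup + processing + transit
= 10 + 7 + 10 + 6
= 33 hours


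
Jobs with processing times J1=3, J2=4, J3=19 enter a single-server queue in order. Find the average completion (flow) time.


Completion times:
  J1: completes at 3
  J2: completes at 7
  J3: completes at 26
Sum = 36
Average = 36/3
= 12.00


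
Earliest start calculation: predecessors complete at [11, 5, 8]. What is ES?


ES = max of all predecessor completion times
Predecessors: [11, 5, 8]
ES = max(11, 5, 8)
= 11


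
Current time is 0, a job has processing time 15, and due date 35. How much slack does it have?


Slack = due - current_time - processing
= 35 - 0 - 15
= 20


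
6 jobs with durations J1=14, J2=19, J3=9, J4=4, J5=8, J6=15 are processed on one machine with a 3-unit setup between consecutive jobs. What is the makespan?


Makespan = Σ processing + (n-1) × setup
= (14 + 19 + 9 + 4 + 8 + 15) + (6-1)×3
= 69 + 15
= 84 time units


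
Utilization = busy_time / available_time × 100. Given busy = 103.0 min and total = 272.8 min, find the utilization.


Utilization = busy / total × 100
= 103.0 / 272.8 × 100
= 37.8%


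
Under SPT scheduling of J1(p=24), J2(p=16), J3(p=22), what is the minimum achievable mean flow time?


SPT order: J2 → J3 → J1
Completion times:
  J2: C=16
  J3: C=38
  J1: C=62
Sum = 116, n = 3
Mean flow = 116/3
= 38.67


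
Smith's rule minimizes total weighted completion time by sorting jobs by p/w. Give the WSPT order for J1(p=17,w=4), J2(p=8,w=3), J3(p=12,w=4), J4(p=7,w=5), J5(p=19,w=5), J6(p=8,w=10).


WSPT (Smith's rule): sort by p/w ascending
  J6: p/w = 8/10 = 0.800
  J4: p/w = 7/5 = 1.400
  J2: p/w = 8/3 = 2.667
  J3: p/w = 12/4 = 3.000
  J5: p/w = 19/5 = 3.800
  J1: p/w = 17/4 = 4.250
Order: J6 → J4 → J2 → J3 → J5 → J1


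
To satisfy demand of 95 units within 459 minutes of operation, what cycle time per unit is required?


Cycle time = available time / demand
= 459 / 95
= 4.83 min/unit


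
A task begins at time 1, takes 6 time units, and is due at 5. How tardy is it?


Completion = start + processing = 1 + 6 = 7
Tardiness = max(0, C - d) = max(0, 7 - 5)
= max(0, 2)
= 2


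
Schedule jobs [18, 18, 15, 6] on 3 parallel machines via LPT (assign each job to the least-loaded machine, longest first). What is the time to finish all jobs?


Jobs (LPT sorted): [18, 18, 15, 6]
Machines: 3
  J=18 → Machine 1 (load: 0+18=18)
  J=18 → Machine 2 (load: 0+18=18)
  J=15 → Machine 3 (load: 0+15=15)
  J=6 → Machine 3 (load: 15+6=21)
Machine loads: [18, 18, 21]
Makespan = max = 21 time units


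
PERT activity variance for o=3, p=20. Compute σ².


σ² = ((p - o) / 6)² = (p - o)² / 36
= (20 - 3)² / 36
= 17² / 36
= 289 / 36
= 8.0278


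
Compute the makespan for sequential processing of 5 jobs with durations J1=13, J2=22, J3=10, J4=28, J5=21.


Sequential makespan: sum all processing times
= 13 + 22 + 10 + 28 + 21
= 94 time units


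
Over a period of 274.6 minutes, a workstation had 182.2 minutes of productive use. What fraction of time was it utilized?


Utilization = busy / total × 100
= 182.2 / 274.6 × 100
= 66.4%


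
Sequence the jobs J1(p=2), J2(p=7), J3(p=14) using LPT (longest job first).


LPT: sort by longest processing time first
  J3: p=14
  J2: p=7
  J1: p=2
Order: J3 → J2 → J1


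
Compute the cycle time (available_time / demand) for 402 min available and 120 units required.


Cycle time = available time / demand
= 402 / 120
= 3.35 min/unit


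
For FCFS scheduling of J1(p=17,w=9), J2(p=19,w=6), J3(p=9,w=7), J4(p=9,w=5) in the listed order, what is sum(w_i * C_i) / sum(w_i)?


Completion times:
  J1: C=17, w×C=9×17=153
  J2: C=36, w×C=6×36=216
  J3: C=45, w×C=7×45=315
  J4: C=54, w×C=5×54=270
Sum w×C = 954
Sum w = 27
Weighted avg = 954/27
= 35.33


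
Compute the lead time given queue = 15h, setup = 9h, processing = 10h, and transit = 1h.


Lead time = queue + setup + processing + transit
= 15 + 9 + 10 + 1
= 35 hours


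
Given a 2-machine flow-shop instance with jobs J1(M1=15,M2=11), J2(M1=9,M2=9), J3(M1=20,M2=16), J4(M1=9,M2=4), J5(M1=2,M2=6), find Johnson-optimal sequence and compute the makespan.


Johnson's rule:
Group 1 (M1≤M2, sort by M1): ['J5', 'J2']
Group 2 (M1>M2, sort desc M2): ['J3', 'J1', 'J4']
Sequence: J5 → J2 → J3 → J1 → J4
Makespan calculation:
  J5: M1 done=2, M2 done=8
  J2: M1 done=11, M2 done=20
  J3: M1 done=31, M2 done=47
  J1: M1 done=46, M2 done=58
  J4: M1 done=55, M2 done=62
= Sequence: J5 → J2 → J3 → J1 → J4, Makespan: 62


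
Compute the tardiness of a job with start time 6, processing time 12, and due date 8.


Completion = start + processing = 6 + 12 = 18
Tardiness = max(0, C - d) = max(0, 18 - 8)
= max(0, 10)
= 10


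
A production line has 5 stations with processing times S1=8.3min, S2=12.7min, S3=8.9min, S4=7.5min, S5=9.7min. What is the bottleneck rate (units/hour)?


Bottleneck = longest station time
Station times: [8.3, 12.7, 8.9, 7.5, 9.7]
Max = 12.7 min
Rate = 60 / 12.7
= 4.72 units/hour (bottleneck: 12.7min)


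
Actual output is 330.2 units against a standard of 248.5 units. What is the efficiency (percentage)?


Efficiency = (actual / standard) × 100
= (330.2 / 248.5) × 100
= 132.9%


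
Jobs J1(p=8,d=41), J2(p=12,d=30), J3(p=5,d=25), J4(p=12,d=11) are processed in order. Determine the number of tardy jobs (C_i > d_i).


Completion vs due date:
  J1: C=8, d=41 → on time
  J2: C=20, d=30 → on time
  J3: C=25, d=25 → on time
  J4: C=37, d=11 → TARDY
Tardy jobs: J4
Count = 1


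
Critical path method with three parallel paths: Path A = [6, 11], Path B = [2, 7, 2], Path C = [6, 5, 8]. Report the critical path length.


Path A: 6 + 11 = 17
Path B: 2 + 7 + 2 = 11
Path C: 6 + 5 + 8 = 19
Critical path = longest = max(17, 11, 19)
= 19 (Path C)


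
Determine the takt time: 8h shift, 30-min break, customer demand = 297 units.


Available = 8×60 - 30 = 450 min
Takt time = 450 / 297
= 1.52 min/unit


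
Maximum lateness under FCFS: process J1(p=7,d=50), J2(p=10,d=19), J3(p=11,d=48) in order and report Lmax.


Lateness per job (L = C - d):
  J1: C=7, d=50, L=-43
  J2: C=17, d=19, L=-2
  J3: C=28, d=48, L=-20
Lmax = max(-43, -2, -20)
= -2


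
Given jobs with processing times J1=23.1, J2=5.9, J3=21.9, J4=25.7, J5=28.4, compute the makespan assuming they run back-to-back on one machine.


Sequential makespan: sum all processing times
= 23.1 + 5.9 + 21.9 + 25.7 + 28.4
= 105.0 time units


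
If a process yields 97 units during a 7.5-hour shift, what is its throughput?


Throughput = units / time
= 97 / 7.5
= 12.9 units/hour


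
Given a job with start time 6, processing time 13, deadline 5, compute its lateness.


Completion = 6 + 13 = 19
Lateness = C - d = 19 - 5
= 14


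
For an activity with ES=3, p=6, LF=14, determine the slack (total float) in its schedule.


EF = ES + duration = 3 + 6 = 9
LS = LF - duration = 14 - 6 = 8
Total Float = LF - EF = 14 - 9
(or LS - ES = 8 - 3)
= 5


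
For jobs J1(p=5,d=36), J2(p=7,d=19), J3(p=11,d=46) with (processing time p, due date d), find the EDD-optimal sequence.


EDD: sort by earliest due date
  J2: d=19, p=7
  J1: d=36, p=5
  J3: d=46, p=11
Order: J2 → J1 → J3
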